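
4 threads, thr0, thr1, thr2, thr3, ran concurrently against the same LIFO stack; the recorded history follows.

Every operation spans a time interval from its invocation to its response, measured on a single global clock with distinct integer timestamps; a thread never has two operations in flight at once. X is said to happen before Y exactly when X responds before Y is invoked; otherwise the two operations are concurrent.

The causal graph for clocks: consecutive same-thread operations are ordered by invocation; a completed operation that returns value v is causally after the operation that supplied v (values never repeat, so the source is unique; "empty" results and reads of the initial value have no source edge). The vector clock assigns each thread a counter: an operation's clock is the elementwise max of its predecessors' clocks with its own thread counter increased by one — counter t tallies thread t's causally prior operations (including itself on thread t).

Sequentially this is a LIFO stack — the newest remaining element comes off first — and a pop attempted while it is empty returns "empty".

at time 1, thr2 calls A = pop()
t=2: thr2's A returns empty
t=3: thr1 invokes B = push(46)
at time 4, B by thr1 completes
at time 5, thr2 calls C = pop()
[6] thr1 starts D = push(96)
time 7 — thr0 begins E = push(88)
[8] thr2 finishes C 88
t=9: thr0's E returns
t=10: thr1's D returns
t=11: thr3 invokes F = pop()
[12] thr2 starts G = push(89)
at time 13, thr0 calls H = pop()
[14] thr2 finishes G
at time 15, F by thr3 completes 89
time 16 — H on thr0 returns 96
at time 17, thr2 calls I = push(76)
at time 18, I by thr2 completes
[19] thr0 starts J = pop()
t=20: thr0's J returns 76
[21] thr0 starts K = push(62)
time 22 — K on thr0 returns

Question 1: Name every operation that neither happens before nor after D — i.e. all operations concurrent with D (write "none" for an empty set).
Answer: C, E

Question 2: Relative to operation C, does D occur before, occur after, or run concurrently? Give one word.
Answer: concurrent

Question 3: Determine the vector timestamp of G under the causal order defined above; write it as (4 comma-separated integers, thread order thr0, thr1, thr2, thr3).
Answer: (1, 0, 3, 0)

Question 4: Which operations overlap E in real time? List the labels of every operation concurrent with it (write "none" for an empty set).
Answer: C, D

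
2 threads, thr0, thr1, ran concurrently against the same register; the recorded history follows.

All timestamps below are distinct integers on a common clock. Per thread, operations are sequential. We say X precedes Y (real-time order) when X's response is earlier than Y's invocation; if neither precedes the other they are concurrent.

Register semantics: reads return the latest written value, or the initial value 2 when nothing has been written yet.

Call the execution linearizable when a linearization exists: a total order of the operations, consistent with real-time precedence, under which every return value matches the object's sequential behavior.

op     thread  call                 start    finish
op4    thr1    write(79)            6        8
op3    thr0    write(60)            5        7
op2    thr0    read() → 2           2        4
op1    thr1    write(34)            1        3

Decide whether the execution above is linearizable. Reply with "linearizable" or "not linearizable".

linearizable

witness order: op2, op1, op3, op4
1. op2 read() → 2, leaving value 2
2. op1 write(34), leaving value 34
3. op3 write(60), leaving value 60
4. op4 write(79), leaving value 79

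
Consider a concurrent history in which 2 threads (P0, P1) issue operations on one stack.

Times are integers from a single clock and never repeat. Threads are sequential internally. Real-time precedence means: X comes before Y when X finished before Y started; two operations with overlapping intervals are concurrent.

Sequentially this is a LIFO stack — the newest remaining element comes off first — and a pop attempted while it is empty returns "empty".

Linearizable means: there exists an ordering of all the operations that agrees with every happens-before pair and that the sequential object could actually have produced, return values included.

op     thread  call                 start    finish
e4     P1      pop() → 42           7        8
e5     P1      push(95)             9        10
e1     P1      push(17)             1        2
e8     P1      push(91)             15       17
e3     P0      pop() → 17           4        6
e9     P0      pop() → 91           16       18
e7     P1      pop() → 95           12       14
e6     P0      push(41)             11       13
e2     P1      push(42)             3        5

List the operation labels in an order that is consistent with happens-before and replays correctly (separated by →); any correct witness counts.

after step 1 (e1 push(17)): stack <17>
after step 2 (e3 pop() → 17): stack <>
after step 3 (e2 push(42)): stack <42>
after step 4 (e4 pop() → 42): stack <>
after step 5 (e5 push(95)): stack <95>
after step 6 (e7 pop() → 95): stack <>
after step 7 (e6 push(41)): stack <41>
after step 8 (e8 push(91)): stack <41,91>
after step 9 (e9 pop() → 91): stack <41>

e1 → e3 → e2 → e4 → e5 → e7 → e6 → e8 → e9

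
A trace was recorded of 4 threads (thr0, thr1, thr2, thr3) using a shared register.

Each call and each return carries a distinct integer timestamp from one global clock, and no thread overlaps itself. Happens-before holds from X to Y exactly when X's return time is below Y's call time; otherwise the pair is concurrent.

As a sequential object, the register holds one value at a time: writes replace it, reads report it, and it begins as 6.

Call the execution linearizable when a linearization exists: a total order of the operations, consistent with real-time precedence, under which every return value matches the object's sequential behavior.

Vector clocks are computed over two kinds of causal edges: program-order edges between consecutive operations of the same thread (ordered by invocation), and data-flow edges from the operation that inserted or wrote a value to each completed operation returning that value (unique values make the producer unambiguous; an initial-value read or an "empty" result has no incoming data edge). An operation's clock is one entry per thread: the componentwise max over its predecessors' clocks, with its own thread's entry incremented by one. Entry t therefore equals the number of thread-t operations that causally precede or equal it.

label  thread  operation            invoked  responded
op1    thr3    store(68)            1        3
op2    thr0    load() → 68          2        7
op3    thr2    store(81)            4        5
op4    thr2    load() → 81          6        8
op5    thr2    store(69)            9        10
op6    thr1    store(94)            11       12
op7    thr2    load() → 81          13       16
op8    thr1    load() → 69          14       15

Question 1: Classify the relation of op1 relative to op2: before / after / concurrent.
op1 spans [1,3], op2 spans [2,7]
the intervals overlap in both directions

concurrent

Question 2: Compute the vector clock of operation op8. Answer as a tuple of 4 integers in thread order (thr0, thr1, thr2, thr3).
op1 (invocation 1): nothing precedes it; thr3's component alone gives (0, 0, 0, 1)
op3 (invocation 4): nothing precedes it; thr2's component alone gives (0, 0, 1, 0)
op6 (invocation 11): nothing precedes it; thr1's component alone gives (0, 1, 0, 0)
op4 (invocation 6): componentwise max over VC(op3)=(0, 0, 1, 0), +1 at thr2, giving (0, 0, 2, 0)
op2 (invocation 2): componentwise max over VC(op1)=(0, 0, 0, 1), +1 at thr0, giving (1, 0, 0, 1)
op5 (invocation 9): componentwise max over VC(op4)=(0, 0, 2, 0), +1 at thr2, giving (0, 0, 3, 0)
op7 (invocation 13): componentwise max over VC(op3)=(0, 0, 1, 0), VC(op5)=(0, 0, 3, 0), +1 at thr2, giving (0, 0, 4, 0)
op8 (invocation 14): componentwise max over VC(op5)=(0, 0, 3, 0), VC(op6)=(0, 1, 0, 0), +1 at thr1, giving (0, 2, 3, 0)
target: VC(op8) = (0, 2, 3, 0)

(0, 2, 3, 0)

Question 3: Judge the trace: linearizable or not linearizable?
events 1..14 are fine; event 15 — the response of op8 at time 15 — makes the prefix non-linearizable
checked exhaustively: 4 real-time-consistent orders of 7 completed operations, zero legal register replays
no completion choice of the 1 pending operation (op7) rescues it — every subset was tried
e.g. op1, op2, op3, op4, op5, op6, op8 (pending dropped): illegal at step 7, since op8 load() → 69 cannot apply there
e.g. op1, op3, op2, op4, op5, op6, op8 (pending dropped): illegal at step 3, since op2 load() → 68 cannot apply there

not linearizable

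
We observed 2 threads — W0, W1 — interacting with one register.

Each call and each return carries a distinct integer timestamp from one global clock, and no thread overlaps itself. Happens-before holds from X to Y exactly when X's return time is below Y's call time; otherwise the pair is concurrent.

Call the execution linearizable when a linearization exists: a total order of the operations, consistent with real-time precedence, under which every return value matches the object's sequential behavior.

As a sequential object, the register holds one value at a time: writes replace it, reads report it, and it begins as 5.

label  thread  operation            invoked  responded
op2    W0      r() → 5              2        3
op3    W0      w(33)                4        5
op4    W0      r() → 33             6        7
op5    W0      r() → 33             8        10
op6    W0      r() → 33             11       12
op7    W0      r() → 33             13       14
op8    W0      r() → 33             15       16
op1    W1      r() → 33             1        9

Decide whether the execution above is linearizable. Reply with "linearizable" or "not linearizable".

linearizable

a witness: op2, op3, op1, op4, op5, op6, op7, op8
after step 1 (op2 r() → 5): value 5
after step 2 (op3 w(33)): value 33
after step 3 (op1 r() → 33): value 33
after step 4 (op4 r() → 33): value 33
after step 5 (op5 r() → 33): value 33
after step 6 (op6 r() → 33): value 33
after step 7 (op7 r() → 33): value 33
after step 8 (op8 r() → 33): value 33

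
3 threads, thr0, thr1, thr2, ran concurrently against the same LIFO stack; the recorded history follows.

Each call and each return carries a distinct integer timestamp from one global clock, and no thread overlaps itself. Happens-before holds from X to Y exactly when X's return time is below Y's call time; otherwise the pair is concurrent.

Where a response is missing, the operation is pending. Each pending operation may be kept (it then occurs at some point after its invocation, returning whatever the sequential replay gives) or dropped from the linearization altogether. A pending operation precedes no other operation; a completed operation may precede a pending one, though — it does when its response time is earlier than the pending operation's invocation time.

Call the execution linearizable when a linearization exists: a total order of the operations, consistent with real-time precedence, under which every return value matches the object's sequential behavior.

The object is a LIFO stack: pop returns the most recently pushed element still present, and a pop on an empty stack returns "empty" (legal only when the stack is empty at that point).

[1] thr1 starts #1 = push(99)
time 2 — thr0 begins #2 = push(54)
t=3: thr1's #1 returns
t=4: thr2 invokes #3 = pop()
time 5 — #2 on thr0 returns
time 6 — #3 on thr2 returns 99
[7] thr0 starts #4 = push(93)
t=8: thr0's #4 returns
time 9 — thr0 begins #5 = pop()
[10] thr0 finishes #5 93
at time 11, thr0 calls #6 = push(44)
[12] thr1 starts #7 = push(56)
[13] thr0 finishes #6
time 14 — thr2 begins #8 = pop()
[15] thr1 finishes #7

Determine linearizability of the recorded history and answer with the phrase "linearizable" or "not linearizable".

linearizable

witness order: #1, #3, #2, #4, #5, #6, #7
after step 1 (#1 push(99)): stack <99>
after step 2 (#3 pop() → 99): stack <>
after step 3 (#2 push(54)): stack <54>
after step 4 (#4 push(93)): stack <54,93>
after step 5 (#5 pop() → 93): stack <54>
after step 6 (#6 push(44)): stack <54,44>
after step 7 (#7 push(56)): stack <54,44,56>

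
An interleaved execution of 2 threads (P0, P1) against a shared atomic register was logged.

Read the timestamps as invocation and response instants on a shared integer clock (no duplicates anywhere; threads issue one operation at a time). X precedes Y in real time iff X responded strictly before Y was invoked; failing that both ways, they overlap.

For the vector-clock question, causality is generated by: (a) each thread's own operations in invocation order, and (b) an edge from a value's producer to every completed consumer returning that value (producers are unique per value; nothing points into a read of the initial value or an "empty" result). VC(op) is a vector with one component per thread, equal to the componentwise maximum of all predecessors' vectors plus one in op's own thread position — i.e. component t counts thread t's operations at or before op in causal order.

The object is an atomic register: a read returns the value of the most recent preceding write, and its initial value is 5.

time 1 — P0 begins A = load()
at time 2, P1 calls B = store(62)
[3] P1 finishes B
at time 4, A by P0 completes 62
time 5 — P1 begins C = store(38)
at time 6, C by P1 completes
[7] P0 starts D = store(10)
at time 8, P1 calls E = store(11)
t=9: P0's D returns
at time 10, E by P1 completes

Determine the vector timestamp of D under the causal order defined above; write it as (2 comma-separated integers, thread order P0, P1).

(2, 1)

invoked at 2, B has no predecessors; its own P1 bump gives (0, 1)
VC(C, invoked at 5): max of VC(B)=(0, 1), then +1 on thread P1 → (0, 2)
VC(A, invoked at 1): max of VC(B)=(0, 1), then +1 on thread P0 → (1, 1)
VC(E, invoked at 8): max of VC(C)=(0, 2), then +1 on thread P1 → (0, 3)
VC(D, invoked at 7): max of VC(A)=(1, 1), then +1 on thread P0 → (2, 1)
target: VC(D) = (2, 1)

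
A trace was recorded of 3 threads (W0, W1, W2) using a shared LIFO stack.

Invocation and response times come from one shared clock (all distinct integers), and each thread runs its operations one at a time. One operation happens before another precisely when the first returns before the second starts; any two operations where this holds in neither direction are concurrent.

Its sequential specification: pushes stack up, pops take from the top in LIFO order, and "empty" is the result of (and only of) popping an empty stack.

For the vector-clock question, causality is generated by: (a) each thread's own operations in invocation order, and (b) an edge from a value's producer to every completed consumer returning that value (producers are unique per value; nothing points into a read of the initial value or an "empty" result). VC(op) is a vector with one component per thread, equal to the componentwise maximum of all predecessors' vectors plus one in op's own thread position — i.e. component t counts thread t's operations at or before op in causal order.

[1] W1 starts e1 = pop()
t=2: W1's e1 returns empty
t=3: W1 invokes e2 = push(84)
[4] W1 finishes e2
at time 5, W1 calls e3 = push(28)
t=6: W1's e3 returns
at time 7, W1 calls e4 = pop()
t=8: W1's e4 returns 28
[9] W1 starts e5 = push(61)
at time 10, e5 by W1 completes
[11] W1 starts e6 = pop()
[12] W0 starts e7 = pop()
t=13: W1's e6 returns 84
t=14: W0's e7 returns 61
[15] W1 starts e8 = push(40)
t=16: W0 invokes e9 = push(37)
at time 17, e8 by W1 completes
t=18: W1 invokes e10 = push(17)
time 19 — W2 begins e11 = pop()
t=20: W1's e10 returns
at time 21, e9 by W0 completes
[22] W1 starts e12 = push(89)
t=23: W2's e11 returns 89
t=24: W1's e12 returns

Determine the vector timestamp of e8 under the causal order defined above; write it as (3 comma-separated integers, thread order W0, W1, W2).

invoked at 1, e1 has no predecessors; its own W1 bump gives (0, 1, 0)
VC(e2, invoked at 3): max of VC(e1)=(0, 1, 0), then +1 on thread W1 → (0, 2, 0)
VC(e3, invoked at 5): max of VC(e2)=(0, 2, 0), then +1 on thread W1 → (0, 3, 0)
VC(e4, invoked at 7): max of VC(e3)=(0, 3, 0), then +1 on thread W1 → (0, 4, 0)
VC(e5, invoked at 9): max of VC(e4)=(0, 4, 0), then +1 on thread W1 → (0, 5, 0)
VC(e6, invoked at 11): max of VC(e2)=(0, 2, 0), VC(e5)=(0, 5, 0), then +1 on thread W1 → (0, 6, 0)
VC(e7, invoked at 12): max of VC(e5)=(0, 5, 0), then +1 on thread W0 → (1, 5, 0)
VC(e8, invoked at 15): max of VC(e6)=(0, 6, 0), then +1 on thread W1 → (0, 7, 0)
VC(e9, invoked at 16): max of VC(e7)=(1, 5, 0), then +1 on thread W0 → (2, 5, 0)
VC(e10, invoked at 18): max of VC(e8)=(0, 7, 0), then +1 on thread W1 → (0, 8, 0)
VC(e12, invoked at 22): max of VC(e10)=(0, 8, 0), then +1 on thread W1 → (0, 9, 0)
VC(e11, invoked at 19): max of VC(e12)=(0, 9, 0), then +1 on thread W2 → (0, 9, 1)
target: VC(e8) = (0, 7, 0)

(0, 7, 0)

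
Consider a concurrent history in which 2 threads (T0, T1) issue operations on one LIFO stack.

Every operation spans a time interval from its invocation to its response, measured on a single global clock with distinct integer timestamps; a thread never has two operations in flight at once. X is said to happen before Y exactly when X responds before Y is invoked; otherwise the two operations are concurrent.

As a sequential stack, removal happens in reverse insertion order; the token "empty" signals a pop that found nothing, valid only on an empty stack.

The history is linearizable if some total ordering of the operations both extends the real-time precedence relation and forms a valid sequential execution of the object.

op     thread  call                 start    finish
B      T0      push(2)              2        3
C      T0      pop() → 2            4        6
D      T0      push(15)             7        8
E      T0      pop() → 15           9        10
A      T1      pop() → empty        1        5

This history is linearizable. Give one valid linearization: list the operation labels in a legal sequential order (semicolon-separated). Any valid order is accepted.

after step 1 (A pop() → empty): stack <>
after step 2 (B push(2)): stack <2>
after step 3 (C pop() → 2): stack <>
after step 4 (D push(15)): stack <15>
after step 5 (E pop() → 15): stack <>

A; B; C; D; E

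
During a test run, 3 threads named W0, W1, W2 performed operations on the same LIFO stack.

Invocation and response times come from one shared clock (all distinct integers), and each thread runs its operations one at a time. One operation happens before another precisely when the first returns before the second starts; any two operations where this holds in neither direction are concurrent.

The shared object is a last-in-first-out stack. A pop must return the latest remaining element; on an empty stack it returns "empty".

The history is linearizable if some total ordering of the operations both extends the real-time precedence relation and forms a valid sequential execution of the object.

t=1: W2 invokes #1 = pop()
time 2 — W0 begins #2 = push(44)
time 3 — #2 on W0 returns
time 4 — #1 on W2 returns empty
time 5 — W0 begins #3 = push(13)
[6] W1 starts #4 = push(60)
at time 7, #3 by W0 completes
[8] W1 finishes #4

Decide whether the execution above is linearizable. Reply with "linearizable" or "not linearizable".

a witness: #1, #2, #3, #4
step 1: #1 pop() → empty — stack <>
step 2: #2 push(44) — stack <44>
step 3: #3 push(13) — stack <44,13>
step 4: #4 push(60) — stack <44,13,60>

linearizable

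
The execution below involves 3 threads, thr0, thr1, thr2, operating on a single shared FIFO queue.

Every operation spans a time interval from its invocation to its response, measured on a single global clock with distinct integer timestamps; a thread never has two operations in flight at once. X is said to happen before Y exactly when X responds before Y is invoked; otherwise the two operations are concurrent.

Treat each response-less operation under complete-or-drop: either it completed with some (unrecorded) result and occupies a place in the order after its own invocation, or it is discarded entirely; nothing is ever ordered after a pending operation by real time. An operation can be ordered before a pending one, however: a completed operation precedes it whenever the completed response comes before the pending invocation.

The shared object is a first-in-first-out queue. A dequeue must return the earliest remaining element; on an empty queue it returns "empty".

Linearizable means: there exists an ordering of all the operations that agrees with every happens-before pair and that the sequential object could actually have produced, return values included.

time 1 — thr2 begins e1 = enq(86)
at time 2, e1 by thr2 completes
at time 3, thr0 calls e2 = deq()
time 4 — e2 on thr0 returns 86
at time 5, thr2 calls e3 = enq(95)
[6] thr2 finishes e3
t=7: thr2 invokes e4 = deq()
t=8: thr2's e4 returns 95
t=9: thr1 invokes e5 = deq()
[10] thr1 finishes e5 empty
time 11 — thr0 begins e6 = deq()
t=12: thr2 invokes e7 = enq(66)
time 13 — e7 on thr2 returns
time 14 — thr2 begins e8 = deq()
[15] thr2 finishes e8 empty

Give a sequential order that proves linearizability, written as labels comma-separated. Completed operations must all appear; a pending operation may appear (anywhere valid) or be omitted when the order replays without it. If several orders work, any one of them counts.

e1, e2, e3, e4, e5, e7, e6, e8

step 1: e1 enq(86) — queue <86>
step 2: e2 deq() → 86 — queue <>
step 3: e3 enq(95) — queue <95>
step 4: e4 deq() → 95 — queue <>
step 5: e5 deq() → empty — queue <>
step 6: e7 enq(66) — queue <66>
step 7: e6 deq() (pending, included) — queue <>
step 8: e8 deq() → empty — queue <>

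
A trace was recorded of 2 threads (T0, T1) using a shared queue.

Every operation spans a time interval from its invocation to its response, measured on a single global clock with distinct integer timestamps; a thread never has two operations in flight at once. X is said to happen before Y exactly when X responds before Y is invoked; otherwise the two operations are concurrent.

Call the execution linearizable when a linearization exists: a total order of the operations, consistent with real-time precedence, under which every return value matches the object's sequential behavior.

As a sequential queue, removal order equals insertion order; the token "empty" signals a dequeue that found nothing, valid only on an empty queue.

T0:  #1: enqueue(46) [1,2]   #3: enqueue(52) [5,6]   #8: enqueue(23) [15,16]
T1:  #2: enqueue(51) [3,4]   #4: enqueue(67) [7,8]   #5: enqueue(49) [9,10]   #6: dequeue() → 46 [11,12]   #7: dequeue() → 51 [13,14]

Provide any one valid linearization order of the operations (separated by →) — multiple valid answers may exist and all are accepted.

#1 → #2 → #3 → #4 → #5 → #6 → #7 → #8

after step 1 (#1 enqueue(46)): queue <46>
after step 2 (#2 enqueue(51)): queue <46,51>
after step 3 (#3 enqueue(52)): queue <46,51,52>
after step 4 (#4 enqueue(67)): queue <46,51,52,67>
after step 5 (#5 enqueue(49)): queue <46,51,52,67,49>
after step 6 (#6 dequeue() → 46): queue <51,52,67,49>
after step 7 (#7 dequeue() → 51): queue <52,67,49>
after step 8 (#8 enqueue(23)): queue <52,67,49,23>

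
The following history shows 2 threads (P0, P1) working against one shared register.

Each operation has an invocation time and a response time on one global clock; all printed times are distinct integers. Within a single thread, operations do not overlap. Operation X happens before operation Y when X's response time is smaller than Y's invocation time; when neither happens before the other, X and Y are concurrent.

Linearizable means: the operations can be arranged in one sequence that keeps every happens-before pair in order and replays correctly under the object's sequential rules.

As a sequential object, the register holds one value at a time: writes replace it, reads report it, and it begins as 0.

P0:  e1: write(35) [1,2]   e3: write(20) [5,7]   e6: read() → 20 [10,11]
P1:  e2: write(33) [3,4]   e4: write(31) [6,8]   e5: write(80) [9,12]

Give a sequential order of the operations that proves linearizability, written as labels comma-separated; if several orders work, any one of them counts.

e1, e2, e4, e3, e6, e5

after step 1 (e1 write(35)): value 35
after step 2 (e2 write(33)): value 33
after step 3 (e4 write(31)): value 31
after step 4 (e3 write(20)): value 20
after step 5 (e6 read() → 20): value 20
after step 6 (e5 write(80)): value 80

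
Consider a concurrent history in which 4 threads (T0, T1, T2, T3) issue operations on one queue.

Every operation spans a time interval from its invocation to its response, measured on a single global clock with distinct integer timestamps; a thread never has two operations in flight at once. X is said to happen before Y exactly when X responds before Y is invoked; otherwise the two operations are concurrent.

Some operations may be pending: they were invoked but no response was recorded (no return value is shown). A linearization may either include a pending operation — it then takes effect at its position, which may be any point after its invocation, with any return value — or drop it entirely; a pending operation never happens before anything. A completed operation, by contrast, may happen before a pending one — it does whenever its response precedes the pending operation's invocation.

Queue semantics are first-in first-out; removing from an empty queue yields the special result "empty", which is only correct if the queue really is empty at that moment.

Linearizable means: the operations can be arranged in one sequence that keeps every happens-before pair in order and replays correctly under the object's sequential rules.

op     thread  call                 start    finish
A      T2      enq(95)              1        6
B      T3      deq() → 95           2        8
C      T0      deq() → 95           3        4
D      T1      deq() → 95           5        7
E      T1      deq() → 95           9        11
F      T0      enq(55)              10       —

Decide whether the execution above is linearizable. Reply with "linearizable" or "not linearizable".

the violation lands at event 7, D's response at time 7: events 1..6 linearize, events 1..7 do not
no legal order exists: 3 real-time-consistent candidates over 3 completed queue operations, all rejected
completion choices over the 1 pending operation (B) were checked; none helps
sample order A, C, D (pending dropped) stalls at step 3 — D deq() → 95 has no legal effect
sample order C, A, D (pending dropped) stalls at step 1 — C deq() → 95 has no legal effect

not linearizable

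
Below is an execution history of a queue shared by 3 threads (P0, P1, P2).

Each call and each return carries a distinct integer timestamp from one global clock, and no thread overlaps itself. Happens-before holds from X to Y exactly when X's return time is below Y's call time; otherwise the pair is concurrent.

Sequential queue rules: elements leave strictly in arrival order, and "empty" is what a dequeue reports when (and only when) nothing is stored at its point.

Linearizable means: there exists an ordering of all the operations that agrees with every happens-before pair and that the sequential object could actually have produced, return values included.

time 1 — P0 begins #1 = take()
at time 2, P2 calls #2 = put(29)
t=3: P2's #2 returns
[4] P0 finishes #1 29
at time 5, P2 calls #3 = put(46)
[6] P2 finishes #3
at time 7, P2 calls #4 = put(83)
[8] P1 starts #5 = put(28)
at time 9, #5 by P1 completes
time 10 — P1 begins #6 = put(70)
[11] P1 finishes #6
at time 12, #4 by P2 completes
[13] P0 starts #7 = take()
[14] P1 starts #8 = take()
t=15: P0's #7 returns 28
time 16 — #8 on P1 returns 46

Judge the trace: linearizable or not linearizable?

a witness: #2, #1, #3, #5, #4, #6, #8, #7
1. #2 put(29), leaving queue <29>
2. #1 take() → 29, leaving queue <>
3. #3 put(46), leaving queue <46>
4. #5 put(28), leaving queue <46,28>
5. #4 put(83), leaving queue <46,28,83>
6. #6 put(70), leaving queue <46,28,83,70>
7. #8 take() → 46, leaving queue <28,83,70>
8. #7 take() → 28, leaving queue <83,70>

linearizable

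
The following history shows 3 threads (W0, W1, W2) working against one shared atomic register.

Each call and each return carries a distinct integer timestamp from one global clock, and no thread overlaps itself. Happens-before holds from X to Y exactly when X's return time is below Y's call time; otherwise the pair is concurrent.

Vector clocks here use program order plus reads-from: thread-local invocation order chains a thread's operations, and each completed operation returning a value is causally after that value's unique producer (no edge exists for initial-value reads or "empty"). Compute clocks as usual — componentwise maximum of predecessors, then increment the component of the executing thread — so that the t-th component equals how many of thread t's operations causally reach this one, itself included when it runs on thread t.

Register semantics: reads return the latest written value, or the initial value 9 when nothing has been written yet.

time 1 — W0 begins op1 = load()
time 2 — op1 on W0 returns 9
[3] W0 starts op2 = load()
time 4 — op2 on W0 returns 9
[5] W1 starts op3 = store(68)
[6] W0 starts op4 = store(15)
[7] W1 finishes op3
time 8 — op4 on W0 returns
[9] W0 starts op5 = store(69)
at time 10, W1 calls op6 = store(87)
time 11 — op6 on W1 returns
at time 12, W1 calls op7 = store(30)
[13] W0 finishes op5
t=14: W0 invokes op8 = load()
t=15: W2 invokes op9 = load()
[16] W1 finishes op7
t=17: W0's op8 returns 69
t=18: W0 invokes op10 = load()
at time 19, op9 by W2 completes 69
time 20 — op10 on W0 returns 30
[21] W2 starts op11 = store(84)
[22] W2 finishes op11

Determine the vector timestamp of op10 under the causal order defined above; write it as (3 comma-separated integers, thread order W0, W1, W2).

op3 (invocation 5): nothing precedes it; W1's component alone gives (0, 1, 0)
op1 (invocation 1): nothing precedes it; W0's component alone gives (1, 0, 0)
invoked at 10, op6 merges VC(op3)=(0, 1, 0) and bumps W1's slot → (0, 2, 0)
invoked at 3, op2 merges VC(op1)=(1, 0, 0) and bumps W0's slot → (2, 0, 0)
invoked at 12, op7 merges VC(op6)=(0, 2, 0) and bumps W1's slot → (0, 3, 0)
invoked at 6, op4 merges VC(op2)=(2, 0, 0) and bumps W0's slot → (3, 0, 0)
invoked at 9, op5 merges VC(op4)=(3, 0, 0) and bumps W0's slot → (4, 0, 0)
invoked at 15, op9 merges VC(op5)=(4, 0, 0) and bumps W2's slot → (4, 0, 1)
invoked at 14, op8 merges VC(op5)=(4, 0, 0) and bumps W0's slot → (5, 0, 0)
invoked at 21, op11 merges VC(op9)=(4, 0, 1) and bumps W2's slot → (4, 0, 2)
invoked at 18, op10 merges VC(op7)=(0, 3, 0), VC(op8)=(5, 0, 0) and bumps W0's slot → (6, 3, 0)
target: VC(op10) = (6, 3, 0)

(6, 3, 0)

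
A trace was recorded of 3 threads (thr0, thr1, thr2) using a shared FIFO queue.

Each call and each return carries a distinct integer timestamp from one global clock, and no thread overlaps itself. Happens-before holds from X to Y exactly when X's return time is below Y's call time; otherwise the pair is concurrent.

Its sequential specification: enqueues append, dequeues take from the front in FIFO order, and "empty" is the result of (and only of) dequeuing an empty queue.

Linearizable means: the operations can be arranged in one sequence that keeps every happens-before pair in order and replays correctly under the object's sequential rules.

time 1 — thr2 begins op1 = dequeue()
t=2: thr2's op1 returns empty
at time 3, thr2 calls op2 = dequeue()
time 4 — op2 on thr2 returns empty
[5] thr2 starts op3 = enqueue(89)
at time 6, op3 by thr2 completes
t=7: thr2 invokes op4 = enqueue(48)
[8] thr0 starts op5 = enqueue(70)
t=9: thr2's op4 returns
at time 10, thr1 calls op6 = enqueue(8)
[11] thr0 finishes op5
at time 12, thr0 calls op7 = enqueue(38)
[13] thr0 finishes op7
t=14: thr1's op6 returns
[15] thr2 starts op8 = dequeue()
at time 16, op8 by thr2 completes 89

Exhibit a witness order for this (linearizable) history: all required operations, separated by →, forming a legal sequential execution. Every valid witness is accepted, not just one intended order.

step 1: op1 dequeue() → empty — queue <>
step 2: op2 dequeue() → empty — queue <>
step 3: op3 enqueue(89) — queue <89>
step 4: op4 enqueue(48) — queue <89,48>
step 5: op5 enqueue(70) — queue <89,48,70>
step 6: op6 enqueue(8) — queue <89,48,70,8>
step 7: op7 enqueue(38) — queue <89,48,70,8,38>
step 8: op8 dequeue() → 89 — queue <48,70,8,38>

op1 → op2 → op3 → op4 → op5 → op6 → op7 → op8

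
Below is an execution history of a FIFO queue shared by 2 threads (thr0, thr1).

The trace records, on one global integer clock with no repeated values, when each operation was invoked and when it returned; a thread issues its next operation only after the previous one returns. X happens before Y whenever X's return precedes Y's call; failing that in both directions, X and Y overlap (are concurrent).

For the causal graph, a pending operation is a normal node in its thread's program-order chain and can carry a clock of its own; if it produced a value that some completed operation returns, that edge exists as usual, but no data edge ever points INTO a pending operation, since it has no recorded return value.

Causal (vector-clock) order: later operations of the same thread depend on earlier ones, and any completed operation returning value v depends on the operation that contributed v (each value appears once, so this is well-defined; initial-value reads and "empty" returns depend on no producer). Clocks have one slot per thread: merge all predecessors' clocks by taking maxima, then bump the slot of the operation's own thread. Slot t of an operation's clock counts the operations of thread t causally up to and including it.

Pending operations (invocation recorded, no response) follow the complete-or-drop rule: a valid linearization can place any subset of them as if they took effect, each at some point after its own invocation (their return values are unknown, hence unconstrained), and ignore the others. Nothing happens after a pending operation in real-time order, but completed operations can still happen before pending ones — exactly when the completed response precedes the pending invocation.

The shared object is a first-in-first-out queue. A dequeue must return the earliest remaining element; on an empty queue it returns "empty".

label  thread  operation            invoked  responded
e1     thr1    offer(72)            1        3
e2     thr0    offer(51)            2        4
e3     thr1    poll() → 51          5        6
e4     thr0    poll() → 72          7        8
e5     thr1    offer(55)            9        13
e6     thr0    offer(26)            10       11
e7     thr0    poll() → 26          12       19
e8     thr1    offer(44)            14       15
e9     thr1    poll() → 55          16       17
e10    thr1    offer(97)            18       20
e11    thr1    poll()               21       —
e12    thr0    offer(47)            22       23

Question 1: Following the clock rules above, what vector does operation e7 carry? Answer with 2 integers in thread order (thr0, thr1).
(4, 1)

invoked at 1, e1 has no predecessors; its own thr1 bump gives (0, 1)
invoked at 2, e2 has no predecessors; its own thr0 bump gives (1, 0)
from VC(e1)=(0, 1), VC(e2)=(1, 0), e3 (invoked 5) maxes components and bumps thr1 → (1, 2)
from VC(e1)=(0, 1), VC(e2)=(1, 0), e4 (invoked 7) maxes components and bumps thr0 → (2, 1)
from VC(e3)=(1, 2), e5 (invoked 9) maxes components and bumps thr1 → (1, 3)
from VC(e4)=(2, 1), e6 (invoked 10) maxes components and bumps thr0 → (3, 1)
from VC(e5)=(1, 3), e8 (invoked 14) maxes components and bumps thr1 → (1, 4)
from VC(e6)=(3, 1), e7 (invoked 12) maxes components and bumps thr0 → (4, 1)
from VC(e5)=(1, 3), VC(e8)=(1, 4), e9 (invoked 16) maxes components and bumps thr1 → (1, 5)
from VC(e7)=(4, 1), e12 (invoked 22) maxes components and bumps thr0 → (5, 1)
from VC(e9)=(1, 5), e10 (invoked 18) maxes components and bumps thr1 → (1, 6)
from VC(e10)=(1, 6), e11 (invoked 21) maxes components and bumps thr1 → (1, 7)
target: VC(e7) = (4, 1)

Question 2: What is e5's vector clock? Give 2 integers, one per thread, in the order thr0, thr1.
(1, 3)

e1, invoked 1, has no incoming edges; only thr1's bump applies → (0, 1)
e2, invoked 2, has no incoming edges; only thr0's bump applies → (1, 0)
e3 (invocation 5): componentwise max over VC(e1)=(0, 1), VC(e2)=(1, 0), +1 at thr1, giving (1, 2)
e4 (invocation 7): componentwise max over VC(e1)=(0, 1), VC(e2)=(1, 0), +1 at thr0, giving (2, 1)
e5 (invocation 9): componentwise max over VC(e3)=(1, 2), +1 at thr1, giving (1, 3)
e6 (invocation 10): componentwise max over VC(e4)=(2, 1), +1 at thr0, giving (3, 1)
e8 (invocation 14): componentwise max over VC(e5)=(1, 3), +1 at thr1, giving (1, 4)
e7 (invocation 12): componentwise max over VC(e6)=(3, 1), +1 at thr0, giving (4, 1)
e9 (invocation 16): componentwise max over VC(e5)=(1, 3), VC(e8)=(1, 4), +1 at thr1, giving (1, 5)
e12 (invocation 22): componentwise max over VC(e7)=(4, 1), +1 at thr0, giving (5, 1)
e10 (invocation 18): componentwise max over VC(e9)=(1, 5), +1 at thr1, giving (1, 6)
e11 (invocation 21): componentwise max over VC(e10)=(1, 6), +1 at thr1, giving (1, 7)
target: VC(e5) = (1, 3)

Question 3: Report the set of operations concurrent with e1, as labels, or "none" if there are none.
e2

e1 runs from 1 to 3; window-overlapping ops are concurrent
e2 [2,4]: concurrent
e3 [5,6]: after
e4 [7,8]: after
e5 [9,13]: after
e6 [10,11]: after
e7 [12,19]: after
e8 [14,15]: after
e9 [16,17]: after
e10 [18,20]: after
e11 [21,…): after
e12 [22,23]: after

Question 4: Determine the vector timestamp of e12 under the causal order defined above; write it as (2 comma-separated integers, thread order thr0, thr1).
(5, 1)

e1 (invocation 1): nothing precedes it; thr1's component alone gives (0, 1)
e2 (invocation 2): nothing precedes it; thr0's component alone gives (1, 0)
merge at e3 (invoked 5): VC(e1)=(0, 1), VC(e2)=(1, 0), own-thread bump on thr1 → (1, 2)
merge at e4 (invoked 7): VC(e1)=(0, 1), VC(e2)=(1, 0), own-thread bump on thr0 → (2, 1)
merge at e5 (invoked 9): VC(e3)=(1, 2), own-thread bump on thr1 → (1, 3)
merge at e6 (invoked 10): VC(e4)=(2, 1), own-thread bump on thr0 → (3, 1)
merge at e8 (invoked 14): VC(e5)=(1, 3), own-thread bump on thr1 → (1, 4)
merge at e7 (invoked 12): VC(e6)=(3, 1), own-thread bump on thr0 → (4, 1)
merge at e9 (invoked 16): VC(e5)=(1, 3), VC(e8)=(1, 4), own-thread bump on thr1 → (1, 5)
merge at e12 (invoked 22): VC(e7)=(4, 1), own-thread bump on thr0 → (5, 1)
merge at e10 (invoked 18): VC(e9)=(1, 5), own-thread bump on thr1 → (1, 6)
merge at e11 (invoked 21): VC(e10)=(1, 6), own-thread bump on thr1 → (1, 7)
target: VC(e12) = (5, 1)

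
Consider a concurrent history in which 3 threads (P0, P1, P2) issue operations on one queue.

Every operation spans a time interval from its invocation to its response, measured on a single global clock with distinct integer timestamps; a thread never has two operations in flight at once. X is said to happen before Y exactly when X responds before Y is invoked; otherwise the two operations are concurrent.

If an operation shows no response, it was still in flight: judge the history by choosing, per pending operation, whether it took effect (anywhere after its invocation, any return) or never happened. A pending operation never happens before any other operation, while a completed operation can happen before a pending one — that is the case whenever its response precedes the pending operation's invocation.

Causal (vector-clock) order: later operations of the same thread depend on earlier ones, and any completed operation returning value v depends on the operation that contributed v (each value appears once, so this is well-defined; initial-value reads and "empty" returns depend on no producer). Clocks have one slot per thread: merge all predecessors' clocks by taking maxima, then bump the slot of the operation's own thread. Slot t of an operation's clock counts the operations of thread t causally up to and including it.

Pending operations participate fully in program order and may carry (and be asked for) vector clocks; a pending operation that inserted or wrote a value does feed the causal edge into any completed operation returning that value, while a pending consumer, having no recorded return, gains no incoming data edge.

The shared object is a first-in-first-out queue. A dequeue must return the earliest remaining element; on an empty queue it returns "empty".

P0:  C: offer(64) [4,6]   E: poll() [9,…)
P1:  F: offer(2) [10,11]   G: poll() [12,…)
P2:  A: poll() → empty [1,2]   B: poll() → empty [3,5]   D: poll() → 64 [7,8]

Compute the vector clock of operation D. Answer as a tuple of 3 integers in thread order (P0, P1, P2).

(1, 0, 3)

A, invoked 1, has no incoming edges; only P2's bump applies → (0, 0, 1)
F, invoked 10, has no incoming edges; only P1's bump applies → (0, 1, 0)
C, invoked 4, has no incoming edges; only P0's bump applies → (1, 0, 0)
merge at B (invoked 3): VC(A)=(0, 0, 1), own-thread bump on P2 → (0, 0, 2)
merge at G (invoked 12): VC(F)=(0, 1, 0), own-thread bump on P1 → (0, 2, 0)
merge at E (invoked 9): VC(C)=(1, 0, 0), own-thread bump on P0 → (2, 0, 0)
merge at D (invoked 7): VC(B)=(0, 0, 2), VC(C)=(1, 0, 0), own-thread bump on P2 → (1, 0, 3)
target: VC(D) = (1, 0, 3)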